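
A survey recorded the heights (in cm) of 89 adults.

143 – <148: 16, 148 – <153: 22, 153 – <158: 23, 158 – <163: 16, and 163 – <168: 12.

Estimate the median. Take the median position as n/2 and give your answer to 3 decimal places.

Cumulative frequencies: 16, 38, 61, 77, 89
n = 89; position = n/2 = 44.5.
This falls in the class 153 – <158: L = 153, F = 38, f = 23, h = 5.
Median ≈ 153 + ((44.5 − 38) / 23) × 5 = 154.4130

154.413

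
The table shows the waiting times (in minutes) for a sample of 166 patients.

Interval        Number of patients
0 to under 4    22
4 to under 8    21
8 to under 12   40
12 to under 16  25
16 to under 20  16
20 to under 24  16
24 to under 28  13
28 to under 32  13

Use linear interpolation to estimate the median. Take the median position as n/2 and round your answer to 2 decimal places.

Cumulative frequencies: 22, 43, 83, 108, 124, 140, 153, 166
n = 166; position = n/2 = 83.
This falls in the class 8 to under 12: L = 8, F = 43, f = 40, h = 4.
Median ≈ 8 + ((83 − 43) / 40) × 4 = 12.0000

12.00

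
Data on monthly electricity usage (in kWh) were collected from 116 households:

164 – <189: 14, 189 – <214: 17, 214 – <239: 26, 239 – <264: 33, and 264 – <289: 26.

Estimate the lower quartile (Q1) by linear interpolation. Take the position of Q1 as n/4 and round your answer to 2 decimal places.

Cumulative frequencies: 14, 31, 57, 90, 116
n = 116; position = n/4 = 29.
This falls in the class 189 – <214: L = 189, F = 14, f = 17, h = 25.
Lower quartile ≈ 189 + ((29 − 14) / 17) × 25 = 211.0588

211.06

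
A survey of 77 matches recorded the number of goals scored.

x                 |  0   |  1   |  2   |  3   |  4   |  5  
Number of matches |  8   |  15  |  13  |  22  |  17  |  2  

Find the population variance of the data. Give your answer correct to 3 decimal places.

1.851

Values: 0, 1, 2, 3, 4, 5
n = 77, Σfx = 185, mean = 2.4026
Σfx² = 587
Σf(x − x̄)² = Σfx² − (Σfx)²/n = 587 − 185²/77 = 142.5195
Population variance = 142.5195 / 77 = 1.8509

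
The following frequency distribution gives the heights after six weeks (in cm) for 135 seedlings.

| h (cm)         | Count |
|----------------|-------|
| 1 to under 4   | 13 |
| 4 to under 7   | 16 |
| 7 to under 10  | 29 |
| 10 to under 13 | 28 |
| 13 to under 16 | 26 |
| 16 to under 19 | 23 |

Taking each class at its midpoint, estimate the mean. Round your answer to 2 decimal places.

Midpoints: 2.5, 5.5, 8.5, 11.5, 14.5, 17.5
Σfm = 13×2.5 + 16×5.5 + 29×8.5 + 28×11.5 + 26×14.5 + 23×17.5 = 1468.5
n = Σf = 135
Mean = 1468.5 / 135 = 10.8778

10.88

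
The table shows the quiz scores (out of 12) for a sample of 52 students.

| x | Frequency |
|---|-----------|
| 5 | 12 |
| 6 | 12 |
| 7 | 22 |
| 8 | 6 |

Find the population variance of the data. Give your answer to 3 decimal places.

0.936

Values: 5, 6, 7, 8
n = 52, Σfx = 334, mean = 6.4231
Σfx² = 2194
Σf(x − x̄)² = Σfx² − (Σfx)²/n = 2194 − 334²/52 = 48.6923
Population variance = 48.6923 / 52 = 0.9364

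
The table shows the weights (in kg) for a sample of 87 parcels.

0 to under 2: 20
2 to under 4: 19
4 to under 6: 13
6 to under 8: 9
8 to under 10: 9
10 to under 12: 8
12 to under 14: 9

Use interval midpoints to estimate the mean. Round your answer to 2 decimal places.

Midpoints: 1, 3, 5, 7, 9, 11, 13
Σfm = 20×1 + 19×3 + 13×5 + 9×7 + 9×9 + 8×11 + 9×13 = 491
n = Σf = 87
Mean = 491 / 87 = 5.6437

5.64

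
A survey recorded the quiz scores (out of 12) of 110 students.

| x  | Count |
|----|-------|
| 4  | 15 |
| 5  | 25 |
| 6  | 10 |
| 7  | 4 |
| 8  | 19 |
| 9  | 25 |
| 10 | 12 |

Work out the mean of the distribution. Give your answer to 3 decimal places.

Values: 4, 5, 6, 7, 8, 9, 10
Σfx = 15×4 + 25×5 + 10×6 + 4×7 + 19×8 + 25×9 + 12×10 = 770
n = Σf = 110
Mean = 770 / 110 = 7.0000

7.000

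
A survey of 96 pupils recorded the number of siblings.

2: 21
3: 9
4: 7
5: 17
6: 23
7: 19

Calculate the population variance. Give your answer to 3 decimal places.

3.369

Values: 2, 3, 4, 5, 6, 7
n = 96, Σfx = 453, mean = 4.7188
Σfx² = 2461
Σf(x − x̄)² = Σfx² − (Σfx)²/n = 2461 − 453²/96 = 323.4062
Population variance = 323.4062 / 96 = 3.3688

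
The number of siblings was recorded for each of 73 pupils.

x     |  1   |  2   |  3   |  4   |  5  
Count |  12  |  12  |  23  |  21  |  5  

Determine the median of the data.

Cumulative frequencies: 12, 24, 47, 68, 73
n = 73, so the median is the value in position (n+1)/2 = 37.
Position 37 falls at value 3.

3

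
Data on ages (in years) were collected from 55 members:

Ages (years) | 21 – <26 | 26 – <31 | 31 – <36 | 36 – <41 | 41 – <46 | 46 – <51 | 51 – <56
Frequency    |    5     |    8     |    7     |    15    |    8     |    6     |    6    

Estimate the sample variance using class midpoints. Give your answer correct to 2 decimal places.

78.70

Midpoints: 23.5, 28.5, 33.5, 38.5, 43.5, 48.5, 53.5
n = 55, Σfm = 2117.5, mean = 38.5000
Σfm² = 85773.75
Σf(m − x̄)² = Σfm² − (Σfm)²/n = 85773.75 − 2117.5²/55 = 4250.0000
Sample variance = 4250.0000 / 54 = 78.7037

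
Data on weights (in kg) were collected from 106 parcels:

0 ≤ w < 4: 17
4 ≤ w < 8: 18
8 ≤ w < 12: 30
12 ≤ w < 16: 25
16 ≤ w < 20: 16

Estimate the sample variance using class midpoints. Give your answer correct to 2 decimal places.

Midpoints: 2, 6, 10, 14, 18
n = 106, Σfm = 1080, mean = 10.1887
Σfm² = 13800
Σf(m − x̄)² = Σfm² − (Σfm)²/n = 13800 − 1080²/106 = 2796.2264
Sample variance = 2796.2264 / 105 = 26.6307

26.63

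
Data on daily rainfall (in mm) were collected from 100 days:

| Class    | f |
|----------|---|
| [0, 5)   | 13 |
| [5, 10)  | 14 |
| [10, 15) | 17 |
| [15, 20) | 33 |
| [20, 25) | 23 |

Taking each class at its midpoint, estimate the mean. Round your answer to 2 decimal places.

Midpoints: 2.5, 7.5, 12.5, 17.5, 22.5
Σfm = 13×2.5 + 14×7.5 + 17×12.5 + 33×17.5 + 23×22.5 = 1445
n = Σf = 100
Mean = 1445 / 100 = 14.4500

14.45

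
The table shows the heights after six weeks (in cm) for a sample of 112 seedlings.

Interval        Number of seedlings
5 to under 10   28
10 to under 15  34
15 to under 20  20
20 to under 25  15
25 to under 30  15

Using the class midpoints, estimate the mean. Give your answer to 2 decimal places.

Midpoints: 7.5, 12.5, 17.5, 22.5, 27.5
Σfm = 28×7.5 + 34×12.5 + 20×17.5 + 15×22.5 + 15×27.5 = 1735
n = Σf = 112
Mean = 1735 / 112 = 15.4911

15.49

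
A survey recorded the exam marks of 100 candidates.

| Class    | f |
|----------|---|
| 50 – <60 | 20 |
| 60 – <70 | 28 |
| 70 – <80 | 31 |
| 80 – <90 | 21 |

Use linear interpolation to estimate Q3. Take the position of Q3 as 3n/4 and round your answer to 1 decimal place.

78.7

Cumulative frequencies: 20, 48, 79, 100
n = 100; position = 3n/4 = 75.
This falls in the class 70 – <80: L = 70, F = 48, f = 31, h = 10.
Upper quartile ≈ 70 + ((75 − 48) / 31) × 10 = 78.7097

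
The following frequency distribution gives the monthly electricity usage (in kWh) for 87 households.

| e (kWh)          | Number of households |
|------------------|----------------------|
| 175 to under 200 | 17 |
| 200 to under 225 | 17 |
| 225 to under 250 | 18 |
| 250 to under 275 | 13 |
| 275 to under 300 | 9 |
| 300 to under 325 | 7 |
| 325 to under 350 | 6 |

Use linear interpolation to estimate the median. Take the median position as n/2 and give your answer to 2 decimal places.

Cumulative frequencies: 17, 34, 52, 65, 74, 81, 87
n = 87; position = n/2 = 43.5.
This falls in the class 225 to under 250: L = 225, F = 34, f = 18, h = 25.
Median ≈ 225 + ((43.5 − 34) / 18) × 25 = 238.1944

238.19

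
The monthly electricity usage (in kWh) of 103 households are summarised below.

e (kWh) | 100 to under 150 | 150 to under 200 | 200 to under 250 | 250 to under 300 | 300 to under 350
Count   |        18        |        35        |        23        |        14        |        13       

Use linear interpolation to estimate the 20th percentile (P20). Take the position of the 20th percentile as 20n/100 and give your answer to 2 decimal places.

153.71

Cumulative frequencies: 18, 53, 76, 90, 103
n = 103; position = 20n/100 = 20.6.
This falls in the class 150 to under 200: L = 150, F = 18, f = 35, h = 50.
20th percentile ≈ 150 + ((20.6 − 18) / 35) × 50 = 153.7143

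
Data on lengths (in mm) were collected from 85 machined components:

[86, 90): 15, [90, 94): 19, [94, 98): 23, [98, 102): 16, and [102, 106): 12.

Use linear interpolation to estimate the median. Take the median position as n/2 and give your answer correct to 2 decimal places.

Cumulative frequencies: 15, 34, 57, 73, 85
n = 85; position = n/2 = 42.5.
This falls in the class [94, 98): L = 94, F = 34, f = 23, h = 4.
Median ≈ 94 + ((42.5 − 34) / 23) × 4 = 95.4783

95.48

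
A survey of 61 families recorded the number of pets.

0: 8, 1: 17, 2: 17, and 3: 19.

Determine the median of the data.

2

Cumulative frequencies: 8, 25, 42, 61
n = 61, so the median is the value in position (n+1)/2 = 31.
Position 31 falls at value 2.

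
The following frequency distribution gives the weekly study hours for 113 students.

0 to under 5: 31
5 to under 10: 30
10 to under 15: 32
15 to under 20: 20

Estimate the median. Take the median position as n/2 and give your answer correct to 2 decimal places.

Cumulative frequencies: 31, 61, 93, 113
n = 113; position = n/2 = 56.5.
This falls in the class 5 to under 10: L = 5, F = 31, f = 30, h = 5.
Median ≈ 5 + ((56.5 − 31) / 30) × 5 = 9.2500

9.25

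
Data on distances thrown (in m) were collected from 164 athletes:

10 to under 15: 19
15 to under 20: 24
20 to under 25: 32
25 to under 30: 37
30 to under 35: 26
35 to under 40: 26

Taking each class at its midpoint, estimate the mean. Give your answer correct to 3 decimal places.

Midpoints: 12.5, 17.5, 22.5, 27.5, 32.5, 37.5
Σfm = 19×12.5 + 24×17.5 + 32×22.5 + 37×27.5 + 26×32.5 + 26×37.5 = 4215
n = Σf = 164
Mean = 4215 / 164 = 25.7012

25.701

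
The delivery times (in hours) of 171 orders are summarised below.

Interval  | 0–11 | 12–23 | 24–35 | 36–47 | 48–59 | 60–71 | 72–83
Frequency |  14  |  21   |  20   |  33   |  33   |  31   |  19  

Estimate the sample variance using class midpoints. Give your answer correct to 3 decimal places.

Midpoints: 5.5, 17.5, 29.5, 41.5, 53.5, 65.5, 77.5
n = 171, Σfm = 7672.5, mean = 44.8684
Σfm² = 422664.75
Σf(m − x̄)² = Σfm² − (Σfm)²/n = 422664.75 − 7672.5²/171 = 78411.7895
Sample variance = 78411.7895 / 170 = 461.2458

461.246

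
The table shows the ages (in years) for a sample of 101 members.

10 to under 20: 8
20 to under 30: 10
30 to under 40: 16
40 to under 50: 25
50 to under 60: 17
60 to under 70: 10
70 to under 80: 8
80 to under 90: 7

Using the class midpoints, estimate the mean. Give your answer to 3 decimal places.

47.871

Midpoints: 15, 25, 35, 45, 55, 65, 75, 85
Σfm = 8×15 + 10×25 + 16×35 + 25×45 + 17×55 + 10×65 + 8×75 + 7×85 = 4835
n = Σf = 101
Mean = 4835 / 101 = 47.8713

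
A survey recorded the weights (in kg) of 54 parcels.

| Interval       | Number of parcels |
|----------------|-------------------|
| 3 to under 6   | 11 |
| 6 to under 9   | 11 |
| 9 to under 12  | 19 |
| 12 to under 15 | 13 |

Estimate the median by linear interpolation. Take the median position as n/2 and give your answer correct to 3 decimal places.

Cumulative frequencies: 11, 22, 41, 54
n = 54; position = n/2 = 27.
This falls in the class 9 to under 12: L = 9, F = 22, f = 19, h = 3.
Median ≈ 9 + ((27 − 22) / 19) × 3 = 9.7895

9.789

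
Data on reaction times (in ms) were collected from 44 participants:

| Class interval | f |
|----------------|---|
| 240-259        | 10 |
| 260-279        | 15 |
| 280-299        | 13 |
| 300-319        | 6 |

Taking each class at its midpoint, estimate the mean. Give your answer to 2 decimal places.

Midpoints: 249.5, 269.5, 289.5, 309.5
Σfm = 10×249.5 + 15×269.5 + 13×289.5 + 6×309.5 = 12158
n = Σf = 44
Mean = 12158 / 44 = 276.3182

276.32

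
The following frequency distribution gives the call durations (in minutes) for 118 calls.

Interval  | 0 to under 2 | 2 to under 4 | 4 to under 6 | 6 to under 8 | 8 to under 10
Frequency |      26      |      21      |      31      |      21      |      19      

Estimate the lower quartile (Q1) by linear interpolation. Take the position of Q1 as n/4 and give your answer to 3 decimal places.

2.333

Cumulative frequencies: 26, 47, 78, 99, 118
n = 118; position = n/4 = 29.5.
This falls in the class 2 to under 4: L = 2, F = 26, f = 21, h = 2.
Lower quartile ≈ 2 + ((29.5 − 26) / 21) × 2 = 2.3333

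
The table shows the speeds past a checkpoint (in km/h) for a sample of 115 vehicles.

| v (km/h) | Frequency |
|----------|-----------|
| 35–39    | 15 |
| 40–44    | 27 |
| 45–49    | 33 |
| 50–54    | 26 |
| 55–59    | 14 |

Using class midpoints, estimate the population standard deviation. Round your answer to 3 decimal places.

Midpoints: 37, 42, 47, 52, 57
n = 115, Σfm = 5390, mean = 46.8696
Σfm² = 256850
Σf(m − x̄)² = Σfm² − (Σfm)²/n = 256850 − 5390²/115 = 4223.0435
Population variance = 4223.0435 / 115 = 36.7221
Standard deviation = √36.7221 = 6.0599

6.060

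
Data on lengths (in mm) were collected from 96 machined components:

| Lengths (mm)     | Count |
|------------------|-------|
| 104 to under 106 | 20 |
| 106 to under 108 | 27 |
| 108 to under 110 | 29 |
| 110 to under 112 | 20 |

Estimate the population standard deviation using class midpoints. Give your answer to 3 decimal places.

2.082

Midpoints: 105, 107, 109, 111
n = 96, Σfm = 10370, mean = 108.0208
Σfm² = 1120592
Σf(m − x̄)² = Σfm² − (Σfm)²/n = 1120592 − 10370²/96 = 415.9583
Population variance = 415.9583 / 96 = 4.3329
Standard deviation = √4.3329 = 2.0816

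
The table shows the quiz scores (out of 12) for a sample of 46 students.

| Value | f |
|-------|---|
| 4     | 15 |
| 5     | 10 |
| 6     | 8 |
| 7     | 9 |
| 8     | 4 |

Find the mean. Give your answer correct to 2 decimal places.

Values: 4, 5, 6, 7, 8
Σfx = 15×4 + 10×5 + 8×6 + 9×7 + 4×8 = 253
n = Σf = 46
Mean = 253 / 46 = 5.5000

5.50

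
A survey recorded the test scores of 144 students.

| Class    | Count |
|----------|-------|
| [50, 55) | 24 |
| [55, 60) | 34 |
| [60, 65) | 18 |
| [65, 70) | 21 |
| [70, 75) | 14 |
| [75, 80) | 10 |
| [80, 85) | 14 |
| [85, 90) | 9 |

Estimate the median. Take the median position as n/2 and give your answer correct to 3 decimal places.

Cumulative frequencies: 24, 58, 76, 97, 111, 121, 135, 144
n = 144; position = n/2 = 72.
This falls in the class [60, 65): L = 60, F = 58, f = 18, h = 5.
Median ≈ 60 + ((72 − 58) / 18) × 5 = 63.8889

63.889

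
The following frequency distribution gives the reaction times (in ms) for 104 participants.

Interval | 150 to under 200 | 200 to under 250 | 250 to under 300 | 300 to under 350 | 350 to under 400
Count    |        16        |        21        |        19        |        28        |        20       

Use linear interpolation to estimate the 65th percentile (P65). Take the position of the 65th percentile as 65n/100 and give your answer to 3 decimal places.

320.714

Cumulative frequencies: 16, 37, 56, 84, 104
n = 104; position = 65n/100 = 67.6.
This falls in the class 300 to under 350: L = 300, F = 56, f = 28, h = 50.
65th percentile ≈ 300 + ((67.6 − 56) / 28) × 50 = 320.7143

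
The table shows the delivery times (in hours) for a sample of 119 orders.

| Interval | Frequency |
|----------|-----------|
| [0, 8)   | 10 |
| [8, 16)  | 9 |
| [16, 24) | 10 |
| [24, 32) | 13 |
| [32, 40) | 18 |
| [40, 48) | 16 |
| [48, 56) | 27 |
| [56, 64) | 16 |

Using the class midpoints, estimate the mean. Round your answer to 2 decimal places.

37.21

Midpoints: 4, 12, 20, 28, 36, 44, 52, 60
Σfm = 10×4 + 9×12 + 10×20 + 13×28 + 18×36 + 16×44 + 27×52 + 16×60 = 4428
n = Σf = 119
Mean = 4428 / 119 = 37.2101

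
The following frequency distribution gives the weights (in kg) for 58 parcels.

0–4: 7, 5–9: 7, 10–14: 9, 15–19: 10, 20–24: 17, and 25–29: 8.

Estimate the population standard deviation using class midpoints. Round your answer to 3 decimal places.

Midpoints: 2, 7, 12, 17, 22, 27
n = 58, Σfm = 931, mean = 16.0517
Σfm² = 18617
Σf(m − x̄)² = Σfm² − (Σfm)²/n = 18617 − 931²/58 = 3672.8448
Population variance = 3672.8448 / 58 = 63.3249
Standard deviation = √63.3249 = 7.9577

7.958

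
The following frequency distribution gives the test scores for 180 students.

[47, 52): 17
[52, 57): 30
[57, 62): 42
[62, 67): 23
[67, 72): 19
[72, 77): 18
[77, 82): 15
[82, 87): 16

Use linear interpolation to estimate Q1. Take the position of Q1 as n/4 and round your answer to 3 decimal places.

Cumulative frequencies: 17, 47, 89, 112, 131, 149, 164, 180
n = 180; position = n/4 = 45.
This falls in the class [52, 57): L = 52, F = 17, f = 30, h = 5.
Lower quartile ≈ 52 + ((45 − 17) / 30) × 5 = 56.6667

56.667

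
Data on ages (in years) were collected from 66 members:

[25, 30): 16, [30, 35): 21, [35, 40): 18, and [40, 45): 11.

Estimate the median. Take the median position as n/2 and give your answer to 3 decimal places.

34.048

Cumulative frequencies: 16, 37, 55, 66
n = 66; position = n/2 = 33.
This falls in the class [30, 35): L = 30, F = 16, f = 21, h = 5.
Median ≈ 30 + ((33 − 16) / 21) × 5 = 34.0476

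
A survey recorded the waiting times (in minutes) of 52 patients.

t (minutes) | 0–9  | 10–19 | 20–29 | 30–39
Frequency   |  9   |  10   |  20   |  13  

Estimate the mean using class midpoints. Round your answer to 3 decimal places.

21.615

Midpoints: 4.5, 14.5, 24.5, 34.5
Σfm = 9×4.5 + 10×14.5 + 20×24.5 + 13×34.5 = 1124
n = Σf = 52
Mean = 1124 / 52 = 21.6154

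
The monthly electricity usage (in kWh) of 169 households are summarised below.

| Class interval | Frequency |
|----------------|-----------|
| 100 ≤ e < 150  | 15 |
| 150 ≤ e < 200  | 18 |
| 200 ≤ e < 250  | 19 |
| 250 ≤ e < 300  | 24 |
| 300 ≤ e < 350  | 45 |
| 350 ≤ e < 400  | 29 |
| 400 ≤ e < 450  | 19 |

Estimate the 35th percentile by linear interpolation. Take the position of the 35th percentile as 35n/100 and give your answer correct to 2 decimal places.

264.90

Cumulative frequencies: 15, 33, 52, 76, 121, 150, 169
n = 169; position = 35n/100 = 59.15.
This falls in the class 250 ≤ e < 300: L = 250, F = 52, f = 24, h = 50.
35th percentile ≈ 250 + ((59.15 − 52) / 24) × 50 = 264.8958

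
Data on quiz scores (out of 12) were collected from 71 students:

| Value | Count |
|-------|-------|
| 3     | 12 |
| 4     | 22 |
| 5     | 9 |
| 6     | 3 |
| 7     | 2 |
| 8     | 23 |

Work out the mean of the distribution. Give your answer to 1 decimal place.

Values: 3, 4, 5, 6, 7, 8
Σfx = 12×3 + 22×4 + 9×5 + 3×6 + 2×7 + 23×8 = 385
n = Σf = 71
Mean = 385 / 71 = 5.4225

5.4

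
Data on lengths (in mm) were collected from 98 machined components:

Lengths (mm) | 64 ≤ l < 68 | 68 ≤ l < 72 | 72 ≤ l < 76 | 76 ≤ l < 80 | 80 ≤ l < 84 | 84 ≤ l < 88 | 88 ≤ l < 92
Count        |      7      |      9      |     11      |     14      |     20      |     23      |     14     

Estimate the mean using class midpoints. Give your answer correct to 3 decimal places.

Midpoints: 66, 70, 74, 78, 82, 86, 90
Σfm = 7×66 + 9×70 + 11×74 + 14×78 + 20×82 + 23×86 + 14×90 = 7876
n = Σf = 98
Mean = 7876 / 98 = 80.3673

80.367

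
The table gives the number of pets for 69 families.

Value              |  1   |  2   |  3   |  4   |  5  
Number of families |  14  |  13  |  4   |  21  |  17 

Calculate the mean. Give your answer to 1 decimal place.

Values: 1, 2, 3, 4, 5
Σfx = 14×1 + 13×2 + 4×3 + 21×4 + 17×5 = 221
n = Σf = 69
Mean = 221 / 69 = 3.2029

3.2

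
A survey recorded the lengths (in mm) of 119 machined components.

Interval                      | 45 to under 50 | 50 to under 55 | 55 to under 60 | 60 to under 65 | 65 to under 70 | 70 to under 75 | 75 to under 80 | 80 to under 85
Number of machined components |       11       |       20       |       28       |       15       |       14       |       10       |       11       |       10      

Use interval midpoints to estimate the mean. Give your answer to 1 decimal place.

62.8

Midpoints: 47.5, 52.5, 57.5, 62.5, 67.5, 72.5, 77.5, 82.5
Σfm = 11×47.5 + 20×52.5 + 28×57.5 + 15×62.5 + 14×67.5 + 10×72.5 + 11×77.5 + 10×82.5 = 7467.5
n = Σf = 119
Mean = 7467.5 / 119 = 62.7521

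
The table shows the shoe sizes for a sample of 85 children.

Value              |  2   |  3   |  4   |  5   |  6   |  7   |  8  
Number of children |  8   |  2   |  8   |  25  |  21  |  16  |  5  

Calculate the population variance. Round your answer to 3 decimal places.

Values: 2, 3, 4, 5, 6, 7, 8
n = 85, Σfx = 457, mean = 5.3765
Σfx² = 2663
Σf(x − x̄)² = Σfx² − (Σfx)²/n = 2663 − 457²/85 = 205.9529
Population variance = 205.9529 / 85 = 2.4230

2.423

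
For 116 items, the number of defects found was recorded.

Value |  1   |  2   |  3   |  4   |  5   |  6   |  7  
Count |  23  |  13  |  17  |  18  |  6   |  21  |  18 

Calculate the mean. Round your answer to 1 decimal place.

3.9

Values: 1, 2, 3, 4, 5, 6, 7
Σfx = 23×1 + 13×2 + 17×3 + 18×4 + 6×5 + 21×6 + 18×7 = 454
n = Σf = 116
Mean = 454 / 116 = 3.9138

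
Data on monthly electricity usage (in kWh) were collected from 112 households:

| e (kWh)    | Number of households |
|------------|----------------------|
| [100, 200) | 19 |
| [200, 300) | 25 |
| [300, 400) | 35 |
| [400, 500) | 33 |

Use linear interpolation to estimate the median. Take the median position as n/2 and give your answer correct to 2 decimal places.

Cumulative frequencies: 19, 44, 79, 112
n = 112; position = n/2 = 56.
This falls in the class [300, 400): L = 300, F = 44, f = 35, h = 100.
Median ≈ 300 + ((56 − 44) / 35) × 100 = 334.2857

334.29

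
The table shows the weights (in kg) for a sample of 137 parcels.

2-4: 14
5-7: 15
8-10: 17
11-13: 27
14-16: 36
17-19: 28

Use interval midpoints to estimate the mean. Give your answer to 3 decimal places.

Midpoints: 3, 6, 9, 12, 15, 18
Σfm = 14×3 + 15×6 + 17×9 + 27×12 + 36×15 + 28×18 = 1653
n = Σf = 137
Mean = 1653 / 137 = 12.0657

12.066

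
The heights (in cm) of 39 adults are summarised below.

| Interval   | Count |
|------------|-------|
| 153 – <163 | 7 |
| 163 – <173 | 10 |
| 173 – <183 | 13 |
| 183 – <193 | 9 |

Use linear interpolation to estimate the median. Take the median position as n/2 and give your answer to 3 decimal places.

Cumulative frequencies: 7, 17, 30, 39
n = 39; position = n/2 = 19.5.
This falls in the class 173 – <183: L = 173, F = 17, f = 13, h = 10.
Median ≈ 173 + ((19.5 − 17) / 13) × 10 = 174.9231

174.923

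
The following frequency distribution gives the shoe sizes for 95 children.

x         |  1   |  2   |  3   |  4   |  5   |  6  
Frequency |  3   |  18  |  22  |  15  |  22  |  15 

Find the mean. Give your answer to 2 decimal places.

3.84

Values: 1, 2, 3, 4, 5, 6
Σfx = 3×1 + 18×2 + 22×3 + 15×4 + 22×5 + 15×6 = 365
n = Σf = 95
Mean = 365 / 95 = 3.8421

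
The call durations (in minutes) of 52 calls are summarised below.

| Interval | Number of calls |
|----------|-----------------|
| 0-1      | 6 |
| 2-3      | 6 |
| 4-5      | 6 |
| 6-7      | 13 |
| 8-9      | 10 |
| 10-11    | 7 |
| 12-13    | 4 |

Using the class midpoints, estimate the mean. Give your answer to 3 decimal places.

6.500

Midpoints: 0.5, 2.5, 4.5, 6.5, 8.5, 10.5, 12.5
Σfm = 6×0.5 + 6×2.5 + 6×4.5 + 13×6.5 + 10×8.5 + 7×10.5 + 4×12.5 = 338
n = Σf = 52
Mean = 338 / 52 = 6.5000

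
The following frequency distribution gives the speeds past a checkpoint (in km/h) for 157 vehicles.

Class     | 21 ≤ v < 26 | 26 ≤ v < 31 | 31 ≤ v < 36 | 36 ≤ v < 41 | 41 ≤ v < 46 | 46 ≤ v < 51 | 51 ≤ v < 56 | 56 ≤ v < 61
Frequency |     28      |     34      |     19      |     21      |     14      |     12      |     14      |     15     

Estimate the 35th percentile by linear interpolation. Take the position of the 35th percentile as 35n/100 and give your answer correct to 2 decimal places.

29.96

Cumulative frequencies: 28, 62, 81, 102, 116, 128, 142, 157
n = 157; position = 35n/100 = 54.95.
This falls in the class 26 ≤ v < 31: L = 26, F = 28, f = 34, h = 5.
35th percentile ≈ 26 + ((54.95 − 28) / 34) × 5 = 29.9632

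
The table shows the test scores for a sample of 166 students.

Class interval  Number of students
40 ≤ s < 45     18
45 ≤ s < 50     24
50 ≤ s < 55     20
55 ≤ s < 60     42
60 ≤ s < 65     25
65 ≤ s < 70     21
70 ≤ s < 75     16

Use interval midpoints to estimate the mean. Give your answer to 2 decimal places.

57.29

Midpoints: 42.5, 47.5, 52.5, 57.5, 62.5, 67.5, 72.5
Σfm = 18×42.5 + 24×47.5 + 20×52.5 + 42×57.5 + 25×62.5 + 21×67.5 + 16×72.5 = 9510
n = Σf = 166
Mean = 9510 / 166 = 57.2892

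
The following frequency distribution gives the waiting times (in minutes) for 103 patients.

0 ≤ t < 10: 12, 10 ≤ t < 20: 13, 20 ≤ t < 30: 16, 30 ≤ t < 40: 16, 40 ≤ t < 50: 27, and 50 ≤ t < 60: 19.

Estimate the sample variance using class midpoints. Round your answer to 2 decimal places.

271.92

Midpoints: 5, 15, 25, 35, 45, 55
n = 103, Σfm = 3475, mean = 33.7379
Σfm² = 144975
Σf(m − x̄)² = Σfm² − (Σfm)²/n = 144975 − 3475²/103 = 27735.9223
Sample variance = 27735.9223 / 102 = 271.9208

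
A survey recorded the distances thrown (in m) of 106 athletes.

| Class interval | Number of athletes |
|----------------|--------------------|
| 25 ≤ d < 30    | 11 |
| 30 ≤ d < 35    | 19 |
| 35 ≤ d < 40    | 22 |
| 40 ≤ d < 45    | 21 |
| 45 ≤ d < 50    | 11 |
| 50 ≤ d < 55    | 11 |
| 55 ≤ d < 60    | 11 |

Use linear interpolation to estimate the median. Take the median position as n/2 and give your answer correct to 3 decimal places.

40.238

Cumulative frequencies: 11, 30, 52, 73, 84, 95, 106
n = 106; position = n/2 = 53.
This falls in the class 40 ≤ d < 45: L = 40, F = 52, f = 21, h = 5.
Median ≈ 40 + ((53 − 52) / 21) × 5 = 40.2381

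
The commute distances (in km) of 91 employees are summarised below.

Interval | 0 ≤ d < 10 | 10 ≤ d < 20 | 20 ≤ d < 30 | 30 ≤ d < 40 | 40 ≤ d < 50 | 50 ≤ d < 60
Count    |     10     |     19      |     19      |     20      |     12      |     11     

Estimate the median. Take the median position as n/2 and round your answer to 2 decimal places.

Cumulative frequencies: 10, 29, 48, 68, 80, 91
n = 91; position = n/2 = 45.5.
This falls in the class 20 ≤ d < 30: L = 20, F = 29, f = 19, h = 10.
Median ≈ 20 + ((45.5 − 29) / 19) × 10 = 28.6842

28.68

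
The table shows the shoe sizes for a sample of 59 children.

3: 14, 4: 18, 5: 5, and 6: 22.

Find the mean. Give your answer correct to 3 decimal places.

4.593

Values: 3, 4, 5, 6
Σfx = 14×3 + 18×4 + 5×5 + 22×6 = 271
n = Σf = 59
Mean = 271 / 59 = 4.5932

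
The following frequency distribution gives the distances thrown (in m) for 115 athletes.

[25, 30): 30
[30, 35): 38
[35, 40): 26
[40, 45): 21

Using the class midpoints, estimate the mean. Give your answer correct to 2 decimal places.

Midpoints: 27.5, 32.5, 37.5, 42.5
Σfm = 30×27.5 + 38×32.5 + 26×37.5 + 21×42.5 = 3927.5
n = Σf = 115
Mean = 3927.5 / 115 = 34.1522

34.15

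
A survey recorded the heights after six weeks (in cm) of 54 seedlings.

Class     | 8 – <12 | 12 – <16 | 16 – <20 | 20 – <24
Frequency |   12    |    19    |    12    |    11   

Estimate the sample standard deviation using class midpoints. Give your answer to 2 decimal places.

4.22

Midpoints: 10, 14, 18, 22
n = 54, Σfm = 844, mean = 15.6296
Σfm² = 14136
Σf(m − x̄)² = Σfm² − (Σfm)²/n = 14136 − 844²/54 = 944.5926
Sample variance = 944.5926 / 53 = 17.8225
Standard deviation = √17.8225 = 4.2217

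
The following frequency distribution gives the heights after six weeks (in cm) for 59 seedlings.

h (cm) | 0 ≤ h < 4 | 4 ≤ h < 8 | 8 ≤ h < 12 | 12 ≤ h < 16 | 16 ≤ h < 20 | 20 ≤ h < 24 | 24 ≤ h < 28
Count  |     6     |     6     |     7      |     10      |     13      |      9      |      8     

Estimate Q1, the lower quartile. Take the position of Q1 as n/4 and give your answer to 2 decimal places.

Cumulative frequencies: 6, 12, 19, 29, 42, 51, 59
n = 59; position = n/4 = 14.75.
This falls in the class 8 ≤ h < 12: L = 8, F = 12, f = 7, h = 4.
Lower quartile ≈ 8 + ((14.75 − 12) / 7) × 4 = 9.5714

9.57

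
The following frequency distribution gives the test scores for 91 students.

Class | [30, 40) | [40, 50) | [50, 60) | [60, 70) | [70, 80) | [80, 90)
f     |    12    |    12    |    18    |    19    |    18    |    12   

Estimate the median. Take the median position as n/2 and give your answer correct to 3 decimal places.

61.842

Cumulative frequencies: 12, 24, 42, 61, 79, 91
n = 91; position = n/2 = 45.5.
This falls in the class [60, 70): L = 60, F = 42, f = 19, h = 10.
Median ≈ 60 + ((45.5 − 42) / 19) × 10 = 61.8421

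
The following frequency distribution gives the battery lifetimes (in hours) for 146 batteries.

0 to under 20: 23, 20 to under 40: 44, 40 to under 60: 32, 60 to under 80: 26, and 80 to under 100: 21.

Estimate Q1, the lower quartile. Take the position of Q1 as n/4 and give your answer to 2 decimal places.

26.14

Cumulative frequencies: 23, 67, 99, 125, 146
n = 146; position = n/4 = 36.5.
This falls in the class 20 to under 40: L = 20, F = 23, f = 44, h = 20.
Lower quartile ≈ 20 + ((36.5 − 23) / 44) × 20 = 26.1364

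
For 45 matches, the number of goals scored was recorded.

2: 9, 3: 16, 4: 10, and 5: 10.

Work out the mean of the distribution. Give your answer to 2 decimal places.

Values: 2, 3, 4, 5
Σfx = 9×2 + 16×3 + 10×4 + 10×5 = 156
n = Σf = 45
Mean = 156 / 45 = 3.4667

3.47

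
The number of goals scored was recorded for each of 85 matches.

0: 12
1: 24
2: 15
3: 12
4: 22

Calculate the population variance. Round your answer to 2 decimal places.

Values: 0, 1, 2, 3, 4
n = 85, Σfx = 178, mean = 2.0941
Σfx² = 544
Σf(x − x̄)² = Σfx² − (Σfx)²/n = 544 − 178²/85 = 171.2471
Population variance = 171.2471 / 85 = 2.0147

2.01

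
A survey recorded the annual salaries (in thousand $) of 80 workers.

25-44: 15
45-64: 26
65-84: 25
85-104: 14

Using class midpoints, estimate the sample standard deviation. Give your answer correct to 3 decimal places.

Midpoints: 34.5, 54.5, 74.5, 94.5
n = 80, Σfm = 5120, mean = 64.0000
Σfm² = 358860
Σf(m − x̄)² = Σfm² − (Σfm)²/n = 358860 − 5120²/80 = 31180.0000
Sample variance = 31180.0000 / 79 = 394.6835
Standard deviation = √394.6835 = 19.8666

19.867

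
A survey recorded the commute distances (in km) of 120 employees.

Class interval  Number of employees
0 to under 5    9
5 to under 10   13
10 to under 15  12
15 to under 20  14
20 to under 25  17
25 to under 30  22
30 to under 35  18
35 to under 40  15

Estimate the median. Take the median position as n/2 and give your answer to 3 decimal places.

23.529

Cumulative frequencies: 9, 22, 34, 48, 65, 87, 105, 120
n = 120; position = n/2 = 60.
This falls in the class 20 to under 25: L = 20, F = 48, f = 17, h = 5.
Median ≈ 20 + ((60 − 48) / 17) × 5 = 23.5294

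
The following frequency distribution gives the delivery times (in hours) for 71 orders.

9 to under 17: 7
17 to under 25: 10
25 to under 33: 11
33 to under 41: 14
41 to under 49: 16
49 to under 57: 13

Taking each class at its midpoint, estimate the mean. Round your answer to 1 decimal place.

35.9

Midpoints: 13, 21, 29, 37, 45, 53
Σfm = 7×13 + 10×21 + 11×29 + 14×37 + 16×45 + 13×53 = 2547
n = Σf = 71
Mean = 2547 / 71 = 35.8732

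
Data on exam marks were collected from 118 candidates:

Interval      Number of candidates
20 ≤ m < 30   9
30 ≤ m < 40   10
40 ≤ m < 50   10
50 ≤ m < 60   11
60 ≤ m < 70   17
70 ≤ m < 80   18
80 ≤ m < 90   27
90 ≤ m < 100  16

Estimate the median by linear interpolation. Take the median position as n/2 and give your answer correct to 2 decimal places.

71.11

Cumulative frequencies: 9, 19, 29, 40, 57, 75, 102, 118
n = 118; position = n/2 = 59.
This falls in the class 70 ≤ m < 80: L = 70, F = 57, f = 18, h = 10.
Median ≈ 70 + ((59 − 57) / 18) × 10 = 71.1111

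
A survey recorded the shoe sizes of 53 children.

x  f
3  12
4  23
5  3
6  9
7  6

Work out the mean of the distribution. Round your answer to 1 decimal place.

4.5

Values: 3, 4, 5, 6, 7
Σfx = 12×3 + 23×4 + 3×5 + 9×6 + 6×7 = 239
n = Σf = 53
Mean = 239 / 53 = 4.5094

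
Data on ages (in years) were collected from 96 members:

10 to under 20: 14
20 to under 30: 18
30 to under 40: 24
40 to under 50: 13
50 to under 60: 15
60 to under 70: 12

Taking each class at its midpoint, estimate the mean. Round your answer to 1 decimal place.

Midpoints: 15, 25, 35, 45, 55, 65
Σfm = 14×15 + 18×25 + 24×35 + 13×45 + 15×55 + 12×65 = 3690
n = Σf = 96
Mean = 3690 / 96 = 38.4375

38.4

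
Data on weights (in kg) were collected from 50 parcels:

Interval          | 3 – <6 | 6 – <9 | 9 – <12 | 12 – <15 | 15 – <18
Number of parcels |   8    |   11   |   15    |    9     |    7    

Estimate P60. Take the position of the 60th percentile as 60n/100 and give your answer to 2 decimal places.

Cumulative frequencies: 8, 19, 34, 43, 50
n = 50; position = 60n/100 = 30.
This falls in the class 9 – <12: L = 9, F = 19, f = 15, h = 3.
60th percentile ≈ 9 + ((30 − 19) / 15) × 3 = 11.2000

11.20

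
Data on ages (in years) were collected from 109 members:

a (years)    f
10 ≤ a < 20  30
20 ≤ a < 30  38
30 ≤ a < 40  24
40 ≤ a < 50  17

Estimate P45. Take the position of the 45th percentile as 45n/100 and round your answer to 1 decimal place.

Cumulative frequencies: 30, 68, 92, 109
n = 109; position = 45n/100 = 49.05.
This falls in the class 20 ≤ a < 30: L = 20, F = 30, f = 38, h = 10.
45th percentile ≈ 20 + ((49.05 − 30) / 38) × 10 = 25.0132

25.0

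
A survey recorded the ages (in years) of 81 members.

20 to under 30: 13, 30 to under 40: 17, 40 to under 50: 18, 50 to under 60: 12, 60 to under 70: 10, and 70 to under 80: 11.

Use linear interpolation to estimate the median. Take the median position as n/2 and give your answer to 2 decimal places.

45.83

Cumulative frequencies: 13, 30, 48, 60, 70, 81
n = 81; position = n/2 = 40.5.
This falls in the class 40 to under 50: L = 40, F = 30, f = 18, h = 10.
Median ≈ 40 + ((40.5 − 30) / 18) × 10 = 45.8333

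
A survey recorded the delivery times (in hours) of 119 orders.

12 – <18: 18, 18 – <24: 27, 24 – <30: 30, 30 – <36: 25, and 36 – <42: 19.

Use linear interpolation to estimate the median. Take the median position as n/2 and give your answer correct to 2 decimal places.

Cumulative frequencies: 18, 45, 75, 100, 119
n = 119; position = n/2 = 59.5.
This falls in the class 24 – <30: L = 24, F = 45, f = 30, h = 6.
Median ≈ 24 + ((59.5 − 45) / 30) × 6 = 26.9000

26.90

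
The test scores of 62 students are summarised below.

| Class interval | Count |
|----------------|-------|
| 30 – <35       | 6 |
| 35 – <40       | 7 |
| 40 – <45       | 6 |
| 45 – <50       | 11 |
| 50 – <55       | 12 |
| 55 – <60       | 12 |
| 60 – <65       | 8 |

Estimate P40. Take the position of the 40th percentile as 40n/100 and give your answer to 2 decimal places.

Cumulative frequencies: 6, 13, 19, 30, 42, 54, 62
n = 62; position = 40n/100 = 24.8.
This falls in the class 45 – <50: L = 45, F = 19, f = 11, h = 5.
40th percentile ≈ 45 + ((24.8 − 19) / 11) × 5 = 47.6364

47.64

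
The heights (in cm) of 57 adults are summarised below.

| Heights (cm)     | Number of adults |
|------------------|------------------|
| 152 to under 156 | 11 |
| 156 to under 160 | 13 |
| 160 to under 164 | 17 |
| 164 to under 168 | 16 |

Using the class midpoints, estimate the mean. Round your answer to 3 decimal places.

160.667

Midpoints: 154, 158, 162, 166
Σfm = 11×154 + 13×158 + 17×162 + 16×166 = 9158
n = Σf = 57
Mean = 9158 / 57 = 160.6667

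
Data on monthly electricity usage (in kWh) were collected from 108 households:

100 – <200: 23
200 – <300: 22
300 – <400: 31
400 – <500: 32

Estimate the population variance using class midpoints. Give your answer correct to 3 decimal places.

12407.407

Midpoints: 150, 250, 350, 450
n = 108, Σfm = 34200, mean = 316.6667
Σfm² = 12170000
Σf(m − x̄)² = Σfm² − (Σfm)²/n = 12170000 − 34200²/108 = 1340000.0000
Population variance = 1340000.0000 / 108 = 12407.4074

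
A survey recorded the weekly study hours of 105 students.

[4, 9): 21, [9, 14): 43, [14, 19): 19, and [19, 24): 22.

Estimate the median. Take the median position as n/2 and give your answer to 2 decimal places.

Cumulative frequencies: 21, 64, 83, 105
n = 105; position = n/2 = 52.5.
This falls in the class [9, 14): L = 9, F = 21, f = 43, h = 5.
Median ≈ 9 + ((52.5 − 21) / 43) × 5 = 12.6628

12.66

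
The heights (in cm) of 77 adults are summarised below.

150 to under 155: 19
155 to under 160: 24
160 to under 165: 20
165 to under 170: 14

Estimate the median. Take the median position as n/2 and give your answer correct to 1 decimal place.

159.1

Cumulative frequencies: 19, 43, 63, 77
n = 77; position = n/2 = 38.5.
This falls in the class 155 to under 160: L = 155, F = 19, f = 24, h = 5.
Median ≈ 155 + ((38.5 − 19) / 24) × 5 = 159.0625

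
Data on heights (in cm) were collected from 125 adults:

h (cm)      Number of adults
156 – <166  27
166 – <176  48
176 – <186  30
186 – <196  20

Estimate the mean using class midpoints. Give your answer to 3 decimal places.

Midpoints: 161, 171, 181, 191
Σfm = 27×161 + 48×171 + 30×181 + 20×191 = 21805
n = Σf = 125
Mean = 21805 / 125 = 174.4400

174.440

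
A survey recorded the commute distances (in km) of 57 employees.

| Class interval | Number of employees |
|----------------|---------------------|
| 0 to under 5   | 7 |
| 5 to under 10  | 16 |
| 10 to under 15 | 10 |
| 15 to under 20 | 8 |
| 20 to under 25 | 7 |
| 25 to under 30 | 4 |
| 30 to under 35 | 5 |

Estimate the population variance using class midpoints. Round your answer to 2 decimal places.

Midpoints: 2.5, 7.5, 12.5, 17.5, 22.5, 27.5, 32.5
n = 57, Σfm = 832.5, mean = 14.6053
Σfm² = 16806.25
Σf(m − x̄)² = Σfm² − (Σfm)²/n = 16806.25 − 832.5²/57 = 4647.3684
Population variance = 4647.3684 / 57 = 81.5328

81.53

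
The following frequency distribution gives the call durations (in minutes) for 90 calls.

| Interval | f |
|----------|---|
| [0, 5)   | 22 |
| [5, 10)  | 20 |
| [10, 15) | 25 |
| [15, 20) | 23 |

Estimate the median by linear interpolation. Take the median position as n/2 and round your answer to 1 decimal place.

10.6

Cumulative frequencies: 22, 42, 67, 90
n = 90; position = n/2 = 45.
This falls in the class [10, 15): L = 10, F = 42, f = 25, h = 5.
Median ≈ 10 + ((45 − 42) / 25) × 5 = 10.6000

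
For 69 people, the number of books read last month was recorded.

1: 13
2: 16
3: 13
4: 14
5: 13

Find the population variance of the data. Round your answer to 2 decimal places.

Values: 1, 2, 3, 4, 5
n = 69, Σfx = 205, mean = 2.9710
Σfx² = 743
Σf(x − x̄)² = Σfx² − (Σfx)²/n = 743 − 205²/69 = 133.9420
Population variance = 133.9420 / 69 = 1.9412

1.94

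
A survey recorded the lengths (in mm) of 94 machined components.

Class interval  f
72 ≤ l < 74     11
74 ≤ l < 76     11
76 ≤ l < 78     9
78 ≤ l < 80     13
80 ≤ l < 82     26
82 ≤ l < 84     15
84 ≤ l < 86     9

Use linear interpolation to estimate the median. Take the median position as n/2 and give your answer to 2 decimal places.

Cumulative frequencies: 11, 22, 31, 44, 70, 85, 94
n = 94; position = n/2 = 47.
This falls in the class 80 ≤ l < 82: L = 80, F = 44, f = 26, h = 2.
Median ≈ 80 + ((47 − 44) / 26) × 2 = 80.2308

80.23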